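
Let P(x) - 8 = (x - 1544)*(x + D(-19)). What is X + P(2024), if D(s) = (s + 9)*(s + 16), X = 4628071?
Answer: 5613999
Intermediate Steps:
D(s) = (9 + s)*(16 + s)
P(x) = 8 + (-1544 + x)*(30 + x) (P(x) = 8 + (x - 1544)*(x + (144 + (-19)**2 + 25*(-19))) = 8 + (-1544 + x)*(x + (144 + 361 - 475)) = 8 + (-1544 + x)*(x + 30) = 8 + (-1544 + x)*(30 + x))
X + P(2024) = 4628071 + (-46312 + 2024**2 - 1514*2024) = 4628071 + (-46312 + 4096576 - 3064336) = 4628071 + 985928 = 5613999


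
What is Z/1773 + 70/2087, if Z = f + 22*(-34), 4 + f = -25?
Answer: -499163/1233417 ≈ -0.40470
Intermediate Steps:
f = -29 (f = -4 - 25 = -29)
Z = -777 (Z = -29 + 22*(-34) = -29 - 748 = -777)
Z/1773 + 70/2087 = -777/1773 + 70/2087 = -777*1/1773 + 70*(1/2087) = -259/591 + 70/2087 = -499163/1233417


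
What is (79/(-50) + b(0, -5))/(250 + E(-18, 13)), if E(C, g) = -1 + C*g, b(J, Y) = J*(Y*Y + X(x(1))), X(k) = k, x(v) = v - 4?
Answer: -79/750 ≈ -0.10533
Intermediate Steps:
x(v) = -4 + v
b(J, Y) = J*(-3 + Y**2) (b(J, Y) = J*(Y*Y + (-4 + 1)) = J*(Y**2 - 3) = J*(-3 + Y**2))
(79/(-50) + b(0, -5))/(250 + E(-18, 13)) = (79/(-50) + 0*(-3 + (-5)**2))/(250 + (-1 - 18*13)) = (79*(-1/50) + 0*(-3 + 25))/(250 + (-1 - 234)) = (-79/50 + 0*22)/(250 - 235) = (-79/50 + 0)/15 = -79/50*1/15 = -79/750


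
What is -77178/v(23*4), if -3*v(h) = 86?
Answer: 115767/43 ≈ 2692.3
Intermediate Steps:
v(h) = -86/3 (v(h) = -⅓*86 = -86/3)
-77178/v(23*4) = -77178/(-86/3) = -77178*(-3/86) = 115767/43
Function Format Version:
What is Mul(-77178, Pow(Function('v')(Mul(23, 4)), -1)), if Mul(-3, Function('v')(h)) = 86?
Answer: Rational(115767, 43) ≈ 2692.3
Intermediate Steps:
Function('v')(h) = Rational(-86, 3) (Function('v')(h) = Mul(Rational(-1, 3), 86) = Rational(-86, 3))
Mul(-77178, Pow(Function('v')(Mul(23, 4)), -1)) = Mul(-77178, Pow(Rational(-86, 3), -1)) = Mul(-77178, Rational(-3, 86)) = Rational(115767, 43)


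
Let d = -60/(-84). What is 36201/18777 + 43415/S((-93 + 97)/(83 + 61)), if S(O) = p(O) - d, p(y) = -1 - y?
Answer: -6224708437/249791 ≈ -24920.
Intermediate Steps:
d = 5/7 (d = -60*(-1/84) = 5/7 ≈ 0.71429)
S(O) = -12/7 - O (S(O) = (-1 - O) - 1*5/7 = (-1 - O) - 5/7 = -12/7 - O)
36201/18777 + 43415/S((-93 + 97)/(83 + 61)) = 36201/18777 + 43415/(-12/7 - (-93 + 97)/(83 + 61)) = 36201*(1/18777) + 43415/(-12/7 - 4/144) = 1097/569 + 43415/(-12/7 - 4/144) = 1097/569 + 43415/(-12/7 - 1*1/36) = 1097/569 + 43415/(-12/7 - 1/36) = 1097/569 + 43415/(-439/252) = 1097/569 + 43415*(-252/439) = 1097/569 - 10940580/439 = -6224708437/249791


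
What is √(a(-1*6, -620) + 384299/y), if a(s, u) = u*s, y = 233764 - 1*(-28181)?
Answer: √28372127339395/87315 ≈ 61.004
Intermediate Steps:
y = 261945 (y = 233764 + 28181 = 261945)
a(s, u) = s*u
√(a(-1*6, -620) + 384299/y) = √(-1*6*(-620) + 384299/261945) = √(-6*(-620) + 384299*(1/261945)) = √(3720 + 384299/261945) = √(974819699/261945) = √28372127339395/87315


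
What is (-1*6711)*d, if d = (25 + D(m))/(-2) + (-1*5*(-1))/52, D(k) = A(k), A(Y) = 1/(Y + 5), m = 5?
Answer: 10865109/130 ≈ 83578.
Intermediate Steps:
A(Y) = 1/(5 + Y)
D(k) = 1/(5 + k)
d = -1619/130 (d = (25 + 1/(5 + 5))/(-2) + (-1*5*(-1))/52 = (25 + 1/10)*(-1/2) - 5*(-1)*(1/52) = (25 + 1/10)*(-1/2) + 5*(1/52) = (251/10)*(-1/2) + 5/52 = -251/20 + 5/52 = -1619/130 ≈ -12.454)
(-1*6711)*d = -1*6711*(-1619/130) = -6711*(-1619/130) = 10865109/130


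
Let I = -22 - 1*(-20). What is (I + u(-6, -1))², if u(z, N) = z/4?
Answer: 49/4 ≈ 12.250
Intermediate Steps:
u(z, N) = z/4 (u(z, N) = z*(¼) = z/4)
I = -2 (I = -22 + 20 = -2)
(I + u(-6, -1))² = (-2 + (¼)*(-6))² = (-2 - 3/2)² = (-7/2)² = 49/4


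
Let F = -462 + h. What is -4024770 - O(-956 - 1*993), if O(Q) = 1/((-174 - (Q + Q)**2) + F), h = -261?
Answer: -61157591605769/15195301 ≈ -4.0248e+6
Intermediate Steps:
F = -723 (F = -462 - 261 = -723)
O(Q) = 1/(-897 - 4*Q**2) (O(Q) = 1/((-174 - (Q + Q)**2) - 723) = 1/((-174 - (2*Q)**2) - 723) = 1/((-174 - 4*Q**2) - 723) = 1/(-897 - 4*Q**2))
-4024770 - O(-956 - 1*993) = -4024770 - (-1)/(897 + 4*(-956 - 1*993)**2) = -4024770 - (-1)/(897 + 4*(-956 - 993)**2) = -4024770 - (-1)/(897 + 4*(-1949)**2) = -4024770 - (-1)/(897 + 4*3798601) = -4024770 - (-1)/(897 + 15194404) = -4024770 - (-1)/15195301 = -4024770 - 1*(-1/15195301) = -4024770 + 1/15195301 = -61157591605769/15195301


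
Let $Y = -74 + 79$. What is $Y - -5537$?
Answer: $5542$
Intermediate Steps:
$Y = 5$
$Y - -5537 = 5 - -5537 = 5 + 5537 = 5542$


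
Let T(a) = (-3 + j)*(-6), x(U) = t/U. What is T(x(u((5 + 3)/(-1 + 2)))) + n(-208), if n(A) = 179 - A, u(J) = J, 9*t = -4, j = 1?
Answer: 399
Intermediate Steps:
t = -4/9 (t = (1/9)*(-4) = -4/9 ≈ -0.44444)
x(U) = -4/(9*U)
T(a) = 12 (T(a) = (-3 + 1)*(-6) = -2*(-6) = 12)
T(x(u((5 + 3)/(-1 + 2)))) + n(-208) = 12 + (179 - 1*(-208)) = 12 + (179 + 208) = 12 + 387 = 399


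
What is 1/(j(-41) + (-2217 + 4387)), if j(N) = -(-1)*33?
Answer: 1/2203 ≈ 0.00045393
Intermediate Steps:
j(N) = 33 (j(N) = -1*(-33) = 33)
1/(j(-41) + (-2217 + 4387)) = 1/(33 + (-2217 + 4387)) = 1/(33 + 2170) = 1/2203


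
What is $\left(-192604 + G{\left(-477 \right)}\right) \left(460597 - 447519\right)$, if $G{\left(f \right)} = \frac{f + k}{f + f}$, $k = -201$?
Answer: $- \frac{400499664994}{159} \approx -2.5189 \cdot 10^{9}$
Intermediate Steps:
$G{\left(f \right)} = \frac{-201 + f}{2 f}$ ($G{\left(f \right)} = \frac{f - 201}{f + f} = \frac{-201 + f}{2 f}$)
$\left(-192604 + G{\left(-477 \right)}\right) \left(460597 - 447519\right) = \left(-192604 + \frac{-201 - 477}{2 \left(-477\right)}\right) \left(460597 - 447519\right) = \left(-192604 + \frac{1}{2} \left(- \frac{1}{477}\right) \left(-678\right)\right) 13078 = \left(-192604 + \frac{113}{159}\right) 13078 = \left(- \frac{30623923}{159}\right) 13078 = - \frac{400499664994}{159}$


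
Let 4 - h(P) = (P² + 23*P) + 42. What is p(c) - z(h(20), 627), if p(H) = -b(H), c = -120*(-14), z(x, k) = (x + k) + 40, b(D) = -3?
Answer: 234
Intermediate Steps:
h(P) = -38 - P² - 23*P (h(P) = 4 - ((P² + 23*P) + 42) = 4 - (42 + P² + 23*P) = 4 + (-42 - P² - 23*P) = -38 - P² - 23*P)
z(x, k) = 40 + k + x (z(x, k) = (k + x) + 40 = 40 + k + x)
c = 1680
p(H) = 3 (p(H) = -1*(-3) = 3)
p(c) - z(h(20), 627) = 3 - (40 + 627 + (-38 - 1*20² - 23*20)) = 3 - (40 + 627 + (-38 - 1*400 - 460)) = 3 - (40 + 627 + (-38 - 400 - 460)) = 3 - (40 + 627 - 898) = 3 - 1*(-231) = 3 + 231 = 234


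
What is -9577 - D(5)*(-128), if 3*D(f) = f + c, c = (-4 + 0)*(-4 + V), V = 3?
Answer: -9193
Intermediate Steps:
c = 4 (c = (-4 + 0)*(-4 + 3) = -4*(-1) = 4)
D(f) = 4/3 + f/3 (D(f) = (f + 4)/3 = (4 + f)/3 = 4/3 + f/3)
-9577 - D(5)*(-128) = -9577 - (4/3 + (1/3)*5)*(-128) = -9577 - (4/3 + 5/3)*(-128) = -9577 - 3*(-128) = -9577 - 1*(-384) = -9577 + 384 = -9193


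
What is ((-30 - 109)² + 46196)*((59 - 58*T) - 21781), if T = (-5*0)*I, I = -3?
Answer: -1423160274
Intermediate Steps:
T = 0 (T = -5*0*(-3) = 0*(-3) = 0)
((-30 - 109)² + 46196)*((59 - 58*T) - 21781) = ((-30 - 109)² + 46196)*((59 - 58*0) - 21781) = ((-139)² + 46196)*((59 + 0) - 21781) = (19321 + 46196)*(59 - 21781) = 65517*(-21722) = -1423160274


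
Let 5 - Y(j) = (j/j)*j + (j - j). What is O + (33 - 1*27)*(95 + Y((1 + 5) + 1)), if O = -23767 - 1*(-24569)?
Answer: 1360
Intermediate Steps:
Y(j) = 5 - j (Y(j) = 5 - ((j/j)*j + (j - j)) = 5 - (1*j + 0) = 5 - (j + 0) = 5 - j)
O = 802 (O = -23767 + 24569 = 802)
O + (33 - 1*27)*(95 + Y((1 + 5) + 1)) = 802 + (33 - 1*27)*(95 + (5 - ((1 + 5) + 1))) = 802 + (33 - 27)*(95 + (5 - (6 + 1))) = 802 + 6*(95 + (5 - 1*7)) = 802 + 6*(95 + (5 - 7)) = 802 + 6*(95 - 2) = 802 + 6*93 = 802 + 558 = 1360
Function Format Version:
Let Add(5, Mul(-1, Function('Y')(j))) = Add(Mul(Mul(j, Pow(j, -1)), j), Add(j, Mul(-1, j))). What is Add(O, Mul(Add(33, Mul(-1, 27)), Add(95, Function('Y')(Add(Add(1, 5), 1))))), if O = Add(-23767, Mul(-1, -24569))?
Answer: 1360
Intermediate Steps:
Function('Y')(j) = Add(5, Mul(-1, j)) (Function('Y')(j) = Add(5, Mul(-1, Add(Mul(Mul(j, Pow(j, -1)), j), Add(j, Mul(-1, j))))) = Add(5, Mul(-1, Add(Mul(1, j), 0))) = Add(5, Mul(-1, Add(j, 0))) = Add(5, Mul(-1, j)))
O = 802 (O = Add(-23767, 24569) = 802)
Add(O, Mul(Add(33, Mul(-1, 27)), Add(95, Function('Y')(Add(Add(1, 5), 1))))) = Add(802, Mul(Add(33, Mul(-1, 27)), Add(95, Add(5, Mul(-1, Add(Add(1, 5), 1)))))) = Add(802, Mul(Add(33, -27), Add(95, Add(5, Mul(-1, Add(6, 1)))))) = Add(802, Mul(6, Add(95, Add(5, Mul(-1, 7))))) = Add(802, Mul(6, Add(95, Add(5, -7)))) = Add(802, Mul(6, Add(95, -2))) = Add(802, Mul(6, 93)) = Add(802, 558) = 1360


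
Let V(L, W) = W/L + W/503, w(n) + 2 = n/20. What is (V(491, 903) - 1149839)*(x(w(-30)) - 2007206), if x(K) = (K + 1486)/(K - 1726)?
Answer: 1971640966786264308035/854279607 ≈ 2.3080e+12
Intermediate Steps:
w(n) = -2 + n/20
x(K) = (1486 + K)/(-1726 + K)
V(L, W) = W/503 + W/L (V(L, W) = W/L + W*(1/503) = W/L + W/503 = W/503 + W/L)
(V(491, 903) - 1149839)*(x(w(-30)) - 2007206) = (((1/503)*903 + 903/491) - 1149839)*((1486 + (-2 + (1/20)*(-30)))/(-1726 + (-2 + (1/20)*(-30))) - 2007206) = ((903/503 + 903*(1/491)) - 1149839)*((1486 + (-2 - 3/2))/(-1726 + (-2 - 3/2)) - 2007206) = ((903/503 + 903/491) - 1149839)*((1486 - 7/2)/(-1726 - 7/2) - 2007206) = (897582/246973 - 1149839)*((2965/2)/(-3459/2) - 2007206) = -283978289765*(-2/3459*2965/2 - 2007206)/246973 = -283978289765*(-2965/3459 - 2007206)/246973 = -283978289765/246973*(-6942928519/3459) = 1971640966786264308035/854279607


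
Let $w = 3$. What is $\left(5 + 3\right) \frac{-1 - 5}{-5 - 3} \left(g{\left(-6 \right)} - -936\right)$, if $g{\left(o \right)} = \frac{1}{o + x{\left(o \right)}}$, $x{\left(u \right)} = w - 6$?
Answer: $\frac{16846}{3} \approx 5615.3$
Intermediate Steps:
$x{\left(u \right)} = -3$ ($x{\left(u \right)} = 3 - 6 = -3$)
$g{\left(o \right)} = \frac{1}{-3 + o}$ ($g{\left(o \right)} = \frac{1}{o - 3} = \frac{1}{-3 + o}$)
$\left(5 + 3\right) \frac{-1 - 5}{-5 - 3} \left(g{\left(-6 \right)} - -936\right) = \left(5 + 3\right) \frac{-1 - 5}{-5 - 3} \left(\frac{1}{-3 - 6} - -936\right) = 8 \left(- \frac{6}{-8}\right) \left(\frac{1}{-9} + 936\right) = 8 \left(\left(-6\right) \left(- \frac{1}{8}\right)\right) \left(- \frac{1}{9} + 936\right) = 8 \cdot \frac{3}{4} \cdot \frac{8423}{9} = 6 \cdot \frac{8423}{9} = \frac{16846}{3}$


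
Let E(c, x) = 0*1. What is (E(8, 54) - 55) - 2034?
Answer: -2089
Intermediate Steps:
E(c, x) = 0
(E(8, 54) - 55) - 2034 = (0 - 55) - 2034 = -55 - 2034 = -2089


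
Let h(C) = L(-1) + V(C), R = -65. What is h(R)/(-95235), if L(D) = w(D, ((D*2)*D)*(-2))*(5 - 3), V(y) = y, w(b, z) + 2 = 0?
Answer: 23/31745 ≈ 0.00072452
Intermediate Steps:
w(b, z) = -2 (w(b, z) = -2 + 0 = -2)
L(D) = -4 (L(D) = -2*(5 - 3) = -2*2 = -4)
h(C) = -4 + C
h(R)/(-95235) = (-4 - 65)/(-95235) = -69*(-1/95235) = 23/31745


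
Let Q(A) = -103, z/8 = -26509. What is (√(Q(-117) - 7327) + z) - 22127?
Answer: -234199 + I*√7430 ≈ -2.342e+5 + 86.197*I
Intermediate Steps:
z = -212072 (z = 8*(-26509) = -212072)
(√(Q(-117) - 7327) + z) - 22127 = (√(-103 - 7327) - 212072) - 22127 = (√(-7430) - 212072) - 22127 = (I*√7430 - 212072) - 22127 = (-212072 + I*√7430) - 22127 = -234199 + I*√7430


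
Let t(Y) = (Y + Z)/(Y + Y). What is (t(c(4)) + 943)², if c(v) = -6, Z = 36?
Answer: 3538161/4 ≈ 8.8454e+5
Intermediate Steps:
t(Y) = (36 + Y)/(2*Y) (t(Y) = (Y + 36)/(Y + Y) = (36 + Y)/((2*Y)) = (36 + Y)*(1/(2*Y)) = (36 + Y)/(2*Y))
(t(c(4)) + 943)² = ((½)*(36 - 6)/(-6) + 943)² = ((½)*(-⅙)*30 + 943)² = (-5/2 + 943)² = (1881/2)² = 3538161/4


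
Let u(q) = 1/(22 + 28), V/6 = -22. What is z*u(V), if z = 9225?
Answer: 369/2 ≈ 184.50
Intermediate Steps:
V = -132 (V = 6*(-22) = -132)
u(q) = 1/50
z*u(V) = 9225*(1/50) = 369/2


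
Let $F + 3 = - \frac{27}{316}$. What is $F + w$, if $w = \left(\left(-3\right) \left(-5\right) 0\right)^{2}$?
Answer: $- \frac{975}{316} \approx -3.0854$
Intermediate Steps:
$F = - \frac{975}{316}$ ($F = -3 - \frac{27}{316} = - \frac{975}{316} \approx -3.0854$)
$w = 0$ ($w = \left(15 \cdot 0\right)^{2} = 0^{2} = 0$)
$F + w = - \frac{975}{316} + 0 = - \frac{975}{316}$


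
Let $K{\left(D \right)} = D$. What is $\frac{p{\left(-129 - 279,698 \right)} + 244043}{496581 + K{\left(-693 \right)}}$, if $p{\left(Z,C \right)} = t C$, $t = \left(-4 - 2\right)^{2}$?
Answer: $\frac{269171}{495888} \approx 0.54281$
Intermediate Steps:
$t = 36$ ($t = \left(-6\right)^{2} = 36$)
$p{\left(Z,C \right)} = 36 C$
$\frac{p{\left(-129 - 279,698 \right)} + 244043}{496581 + K{\left(-693 \right)}} = \frac{36 \cdot 698 + 244043}{496581 - 693} = \frac{25128 + 244043}{495888} = 269171 \cdot \frac{1}{495888} = \frac{269171}{495888}$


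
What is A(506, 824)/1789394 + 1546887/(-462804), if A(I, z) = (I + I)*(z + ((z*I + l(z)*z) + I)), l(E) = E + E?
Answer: 138190173559995/138023116796 ≈ 1001.2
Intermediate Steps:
l(E) = 2*E
A(I, z) = 2*I*(I + z + 2*z² + I*z) (A(I, z) = (I + I)*(z + ((z*I + (2*z)*z) + I)) = (2*I)*(z + ((I*z + 2*z²) + I)) = (2*I)*(z + ((2*z² + I*z) + I)) = (2*I)*(z + (I + 2*z² + I*z)) = (2*I)*(I + z + 2*z² + I*z) = 2*I*(I + z + 2*z² + I*z))
A(506, 824)/1789394 + 1546887/(-462804) = (2*506*(506 + 824 + 2*824² + 506*824))/1789394 + 1546887/(-462804) = (2*506*(506 + 824 + 2*678976 + 416944))*(1/1789394) + 1546887*(-1/462804) = (2*506*(506 + 824 + 1357952 + 416944))*(1/1789394) - 515629/154268 = (2*506*1776226)*(1/1789394) - 515629/154268 = 1797540712*(1/1789394) - 515629/154268 = 898770356/894697 - 515629/154268 = 138190173559995/138023116796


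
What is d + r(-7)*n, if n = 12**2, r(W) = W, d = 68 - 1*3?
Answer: -943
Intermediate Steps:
d = 65 (d = 68 - 3 = 65)
n = 144
d + r(-7)*n = 65 - 7*144 = 65 - 1008 = -943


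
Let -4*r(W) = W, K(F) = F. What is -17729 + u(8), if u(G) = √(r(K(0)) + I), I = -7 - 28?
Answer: -17729 + I*√35 ≈ -17729.0 + 5.9161*I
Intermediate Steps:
I = -35
r(W) = -W/4
u(G) = I*√35 (u(G) = √(-¼*0 - 35) = √(0 - 35) = √(-35) = I*√35)
-17729 + u(8) = -17729 + I*√35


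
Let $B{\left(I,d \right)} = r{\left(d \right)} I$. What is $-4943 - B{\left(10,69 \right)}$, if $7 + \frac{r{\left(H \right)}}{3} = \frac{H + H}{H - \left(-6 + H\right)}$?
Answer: $-5423$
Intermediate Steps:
$r{\left(H \right)} = -21 + H$ ($r{\left(H \right)} = -21 + 3 \frac{H + H}{H - \left(-6 + H\right)} = -21 + 3 \frac{2 H}{6} = -21 + 3 \cdot 2 H \frac{1}{6} = -21 + 3 \frac{H}{3} = -21 + H$)
$B{\left(I,d \right)} = I \left(-21 + d\right)$ ($B{\left(I,d \right)} = \left(-21 + d\right) I = I \left(-21 + d\right)$)
$-4943 - B{\left(10,69 \right)} = -4943 - 10 \left(-21 + 69\right) = -4943 - 10 \cdot 48 = -4943 - 480 = -5423$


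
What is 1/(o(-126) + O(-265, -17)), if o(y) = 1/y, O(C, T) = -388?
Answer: -126/48889 ≈ -0.0025773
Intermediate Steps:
1/(o(-126) + O(-265, -17)) = 1/(1/(-126) - 388) = 1/(-1/126 - 388) = 1/(-48889/126) = -126/48889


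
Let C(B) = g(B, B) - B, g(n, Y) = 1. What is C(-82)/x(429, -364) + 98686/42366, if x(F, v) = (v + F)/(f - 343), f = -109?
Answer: -791494133/1376895 ≈ -574.84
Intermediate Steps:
C(B) = 1 - B
x(F, v) = -F/452 - v/452 (x(F, v) = (v + F)/(-109 - 343) = (F + v)/(-452) = (F + v)*(-1/452) = -F/452 - v/452)
C(-82)/x(429, -364) + 98686/42366 = (1 - 1*(-82))/(-1/452*429 - 1/452*(-364)) + 98686/42366 = (1 + 82)/(-429/452 + 91/113) + 98686*(1/42366) = 83/(-65/452) + 49343/21183 = 83*(-452/65) + 49343/21183 = -37516/65 + 49343/21183 = -791494133/1376895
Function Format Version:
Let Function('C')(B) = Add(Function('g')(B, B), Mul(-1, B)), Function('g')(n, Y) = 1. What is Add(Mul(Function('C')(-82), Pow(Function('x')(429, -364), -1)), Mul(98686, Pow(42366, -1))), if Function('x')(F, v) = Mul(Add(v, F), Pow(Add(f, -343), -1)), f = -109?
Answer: Rational(-791494133, 1376895) ≈ -574.84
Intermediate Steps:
Function('C')(B) = Add(1, Mul(-1, B))
Function('x')(F, v) = Add(Mul(Rational(-1, 452), F), Mul(Rational(-1, 452), v)) (Function('x')(F, v) = Mul(Add(v, F), Pow(Add(-109, -343), -1)) = Mul(Add(F, v), Pow(-452, -1)) = Mul(Add(F, v), Rational(-1, 452)) = Add(Mul(Rational(-1, 452), F), Mul(Rational(-1, 452), v)))
Add(Mul(Function('C')(-82), Pow(Function('x')(429, -364), -1)), Mul(98686, Pow(42366, -1))) = Add(Mul(Add(1, Mul(-1, -82)), Pow(Add(Mul(Rational(-1, 452), 429), Mul(Rational(-1, 452), -364)), -1)), Mul(98686, Pow(42366, -1))) = Add(Mul(Add(1, 82), Pow(Add(Rational(-429, 452), Rational(91, 113)), -1)), Mul(98686, Rational(1, 42366))) = Add(Mul(83, Pow(Rational(-65, 452), -1)), Rational(49343, 21183)) = Add(Mul(83, Rational(-452, 65)), Rational(49343, 21183)) = Add(Rational(-37516, 65), Rational(49343, 21183)) = Rational(-791494133, 1376895)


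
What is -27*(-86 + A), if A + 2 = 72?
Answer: 432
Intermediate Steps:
A = 70 (A = -2 + 72 = 70)
-27*(-86 + A) = -27*(-86 + 70) = -27*(-16) = 432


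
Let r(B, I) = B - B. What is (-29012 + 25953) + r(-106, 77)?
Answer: -3059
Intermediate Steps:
r(B, I) = 0
(-29012 + 25953) + r(-106, 77) = (-29012 + 25953) + 0 = -3059 + 0 = -3059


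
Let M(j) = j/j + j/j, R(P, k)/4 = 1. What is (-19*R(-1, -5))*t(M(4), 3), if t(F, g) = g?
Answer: -228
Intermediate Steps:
R(P, k) = 4 (R(P, k) = 4*1 = 4)
M(j) = 2 (M(j) = 1 + 1 = 2)
(-19*R(-1, -5))*t(M(4), 3) = -19*4*3 = -76*3 = -228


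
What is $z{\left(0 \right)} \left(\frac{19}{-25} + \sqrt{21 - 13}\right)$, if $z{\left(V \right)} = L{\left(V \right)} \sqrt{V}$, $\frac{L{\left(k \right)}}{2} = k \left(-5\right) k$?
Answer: $0$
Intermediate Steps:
$L{\left(k \right)} = - 10 k^{2}$ ($L{\left(k \right)} = 2 k \left(-5\right) k = 2 - 5 k k = 2 \left(- 5 k^{2}\right) = - 10 k^{2}$)
$z{\left(V \right)} = - 10 V^{\frac{5}{2}}$ ($z{\left(V \right)} = - 10 V^{2} \sqrt{V} = - 10 V^{\frac{5}{2}}$)
$z{\left(0 \right)} \left(\frac{19}{-25} + \sqrt{21 - 13}\right) = - 10 \cdot 0^{\frac{5}{2}} \left(\frac{19}{-25} + \sqrt{21 - 13}\right) = \left(-10\right) 0 \left(19 \left(- \frac{1}{25}\right) + \sqrt{8}\right) = 0 \left(- \frac{19}{25} + 2 \sqrt{2}\right) = 0$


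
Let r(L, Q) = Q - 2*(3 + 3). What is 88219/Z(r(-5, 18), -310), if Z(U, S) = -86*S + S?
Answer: 88219/26350 ≈ 3.3480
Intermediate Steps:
r(L, Q) = -12 + Q (r(L, Q) = Q - 2*6 = Q - 12 = -12 + Q)
Z(U, S) = -85*S
88219/Z(r(-5, 18), -310) = 88219/((-85*(-310))) = 88219/26350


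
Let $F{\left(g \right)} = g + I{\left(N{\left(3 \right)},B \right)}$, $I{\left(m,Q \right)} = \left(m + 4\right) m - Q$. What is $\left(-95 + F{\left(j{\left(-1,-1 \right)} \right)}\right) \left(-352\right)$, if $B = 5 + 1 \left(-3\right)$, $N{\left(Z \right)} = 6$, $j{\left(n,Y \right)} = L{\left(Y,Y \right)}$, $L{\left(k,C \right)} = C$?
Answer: $13376$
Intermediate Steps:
$j{\left(n,Y \right)} = Y$
$B = 2$ ($B = 5 - 3 = 2$)
$I{\left(m,Q \right)} = - Q + m \left(4 + m\right)$ ($I{\left(m,Q \right)} = \left(4 + m\right) m - Q = m \left(4 + m\right) - Q = - Q + m \left(4 + m\right)$)
$F{\left(g \right)} = 58 + g$ ($F{\left(g \right)} = g + \left(6^{2} - 2 + 4 \cdot 6\right) = g + \left(36 - 2 + 24\right) = g + 58 = 58 + g$)
$\left(-95 + F{\left(j{\left(-1,-1 \right)} \right)}\right) \left(-352\right) = \left(-95 + \left(58 - 1\right)\right) \left(-352\right) = \left(-95 + 57\right) \left(-352\right) = \left(-38\right) \left(-352\right) = 13376$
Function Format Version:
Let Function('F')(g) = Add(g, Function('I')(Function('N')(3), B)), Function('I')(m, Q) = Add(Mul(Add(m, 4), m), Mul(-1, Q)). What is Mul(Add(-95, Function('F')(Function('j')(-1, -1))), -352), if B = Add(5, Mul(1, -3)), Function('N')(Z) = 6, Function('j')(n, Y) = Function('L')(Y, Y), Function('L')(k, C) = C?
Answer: 13376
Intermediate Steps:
Function('j')(n, Y) = Y
B = 2 (B = Add(5, -3) = 2)
Function('I')(m, Q) = Add(Mul(-1, Q), Mul(m, Add(4, m))) (Function('I')(m, Q) = Add(Mul(Add(4, m), m), Mul(-1, Q)) = Add(Mul(m, Add(4, m)), Mul(-1, Q)) = Add(Mul(-1, Q), Mul(m, Add(4, m))))
Function('F')(g) = Add(58, g) (Function('F')(g) = Add(g, Add(Pow(6, 2), Mul(-1, 2), Mul(4, 6))) = Add(g, Add(36, -2, 24)) = Add(g, 58) = Add(58, g))
Mul(Add(-95, Function('F')(Function('j')(-1, -1))), -352) = Mul(Add(-95, Add(58, -1)), -352) = Mul(Add(-95, 57), -352) = Mul(-38, -352) = 13376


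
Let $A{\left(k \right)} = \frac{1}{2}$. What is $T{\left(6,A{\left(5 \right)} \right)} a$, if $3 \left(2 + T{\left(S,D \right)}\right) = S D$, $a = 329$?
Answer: $-329$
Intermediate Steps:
$A{\left(k \right)} = \frac{1}{2}$
$T{\left(S,D \right)} = -2 + \frac{D S}{3}$ ($T{\left(S,D \right)} = -2 + \frac{S D}{3} = -2 + \frac{D S}{3}$)
$T{\left(6,A{\left(5 \right)} \right)} a = \left(-2 + \frac{1}{3} \cdot \frac{1}{2} \cdot 6\right) 329 = \left(-2 + 1\right) 329 = \left(-1\right) 329 = -329$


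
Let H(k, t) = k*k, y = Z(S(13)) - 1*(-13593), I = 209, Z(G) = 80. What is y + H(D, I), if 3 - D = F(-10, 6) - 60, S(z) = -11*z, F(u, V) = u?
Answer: 19002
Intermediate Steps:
D = 73 (D = 3 - (-10 - 60) = 3 - 1*(-70) = 3 + 70 = 73)
y = 13673 (y = 80 - 1*(-13593) = 80 + 13593 = 13673)
H(k, t) = k²
y + H(D, I) = 13673 + 73² = 13673 + 5329 = 19002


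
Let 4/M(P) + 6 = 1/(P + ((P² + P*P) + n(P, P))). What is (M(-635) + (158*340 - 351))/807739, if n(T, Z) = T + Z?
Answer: 257623301081/3899173434791 ≈ 0.066071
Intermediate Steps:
M(P) = 4/(-6 + 1/(2*P² + 3*P)) (M(P) = 4/(-6 + 1/(P + ((P² + P*P) + (P + P)))) = 4/(-6 + 1/(P + ((P² + P²) + 2*P))) = 4/(-6 + 1/(P + (2*P² + 2*P))) = 4/(-6 + 1/(P + (2*P + 2*P²))) = 4/(-6 + 1/(2*P² + 3*P)))
(M(-635) + (158*340 - 351))/807739 = (4*(-635)*(-3 - 2*(-635))/(-1 + 12*(-635)² + 18*(-635)) + (158*340 - 351))/807739 = (4*(-635)*(-3 + 1270)/(-1 + 12*403225 - 11430) + (53720 - 351))*(1/807739) = (4*(-635)*1267/(-1 + 4838700 - 11430) + 53369)*(1/807739) = (4*(-635)*1267/4827269 + 53369)*(1/807739) = (4*(-635)*(1/4827269)*1267 + 53369)*(1/807739) = (-3218180/4827269 + 53369)*(1/807739) = (257623301081/4827269)*(1/807739) = 257623301081/3899173434791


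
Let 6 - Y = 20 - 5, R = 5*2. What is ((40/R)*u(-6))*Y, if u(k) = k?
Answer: 216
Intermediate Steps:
R = 10
Y = -9 (Y = 6 - (20 - 5) = 6 - 1*15 = 6 - 15 = -9)
((40/R)*u(-6))*Y = ((40/10)*(-6))*(-9) = ((40*(1/10))*(-6))*(-9) = (4*(-6))*(-9) = -24*(-9) = 216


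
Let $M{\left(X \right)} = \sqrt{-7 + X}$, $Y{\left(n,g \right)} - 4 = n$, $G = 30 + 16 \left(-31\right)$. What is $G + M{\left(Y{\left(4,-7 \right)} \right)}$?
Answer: $-465$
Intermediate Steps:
$G = -466$ ($G = 30 - 496 = -466$)
$Y{\left(n,g \right)} = 4 + n$
$G + M{\left(Y{\left(4,-7 \right)} \right)} = -466 + \sqrt{-7 + \left(4 + 4\right)} = -466 + \sqrt{-7 + 8} = -466 + \sqrt{1} = -466 + 1 = -465$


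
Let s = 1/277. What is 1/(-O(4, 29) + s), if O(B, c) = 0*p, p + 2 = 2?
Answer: 277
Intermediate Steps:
p = 0 (p = -2 + 2 = 0)
s = 1/277 ≈ 0.0036101
O(B, c) = 0 (O(B, c) = 0*0 = 0)
1/(-O(4, 29) + s) = 1/(-1*0 + 1/277) = 1/(0 + 1/277) = 1/(1/277) = 277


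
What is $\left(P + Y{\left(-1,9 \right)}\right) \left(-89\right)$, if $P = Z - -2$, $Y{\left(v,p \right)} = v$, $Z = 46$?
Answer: $-4183$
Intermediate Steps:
$P = 48$ ($P = 46 - -2 = 46 + 2 = 48$)
$\left(P + Y{\left(-1,9 \right)}\right) \left(-89\right) = \left(48 - 1\right) \left(-89\right) = 47 \left(-89\right) = -4183$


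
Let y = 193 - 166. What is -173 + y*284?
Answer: 7495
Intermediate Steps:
y = 27
-173 + y*284 = -173 + 27*284 = -173 + 7668 = 7495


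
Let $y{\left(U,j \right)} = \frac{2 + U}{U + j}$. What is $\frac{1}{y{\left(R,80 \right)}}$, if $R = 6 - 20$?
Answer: $- \frac{11}{2} \approx -5.5$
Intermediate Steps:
$R = -14$ ($R = 6 - 20 = -14$)
$y{\left(U,j \right)} = \frac{2 + U}{U + j}$
$\frac{1}{y{\left(R,80 \right)}} = \frac{1}{\frac{1}{-14 + 80} \left(2 - 14\right)} = \frac{1}{\frac{1}{66} \left(-12\right)} = \frac{1}{- \frac{2}{11}} = - \frac{11}{2}$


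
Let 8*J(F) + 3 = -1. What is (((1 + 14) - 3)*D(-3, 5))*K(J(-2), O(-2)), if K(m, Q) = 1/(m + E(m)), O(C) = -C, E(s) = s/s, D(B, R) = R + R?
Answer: 240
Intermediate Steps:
D(B, R) = 2*R
E(s) = 1
J(F) = -1/2 (J(F) = -3/8 + (1/8)*(-1) = -3/8 - 1/8 = -1/2)
K(m, Q) = 1/(1 + m) (K(m, Q) = 1/(m + 1) = 1/(1 + m))
(((1 + 14) - 3)*D(-3, 5))*K(J(-2), O(-2)) = (((1 + 14) - 3)*(2*5))/(1 - 1/2) = ((15 - 3)*10)/(1/2) = (12*10)*2 = 120*2 = 240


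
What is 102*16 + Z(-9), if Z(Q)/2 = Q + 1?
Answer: 1616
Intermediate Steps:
Z(Q) = 2 + 2*Q (Z(Q) = 2*(Q + 1) = 2*(1 + Q) = 2 + 2*Q)
102*16 + Z(-9) = 102*16 + (2 + 2*(-9)) = 1632 + (2 - 18) = 1632 - 16 = 1616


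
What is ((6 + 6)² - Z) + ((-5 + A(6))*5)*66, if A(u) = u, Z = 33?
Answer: 441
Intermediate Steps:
((6 + 6)² - Z) + ((-5 + A(6))*5)*66 = ((6 + 6)² - 1*33) + ((-5 + 6)*5)*66 = (12² - 33) + (1*5)*66 = (144 - 33) + 5*66 = 111 + 330 = 441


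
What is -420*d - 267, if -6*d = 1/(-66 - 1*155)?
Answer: -59077/221 ≈ -267.32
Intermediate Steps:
d = 1/1326 (d = -1/(6*(-66 - 1*155)) = -1/(6*(-66 - 155)) = -1/6/(-221) = -1/6*(-1/221) = 1/1326 ≈ 0.00075415)
-420*d - 267 = -420*1/1326 - 267 = -70/221 - 267 = -59077/221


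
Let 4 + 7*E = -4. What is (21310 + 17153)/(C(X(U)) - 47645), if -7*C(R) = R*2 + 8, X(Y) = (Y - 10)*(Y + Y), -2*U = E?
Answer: -13192809/16341571 ≈ -0.80732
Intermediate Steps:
E = -8/7 (E = -4/7 + (⅐)*(-4) = -4/7 - 4/7 = -8/7 ≈ -1.1429)
U = 4/7 (U = -½*(-8/7) = 4/7 ≈ 0.57143)
X(Y) = 2*Y*(-10 + Y) (X(Y) = (-10 + Y)*(2*Y) = 2*Y*(-10 + Y))
C(R) = -8/7 - 2*R/7 (C(R) = -(R*2 + 8)/7 = -(2*R + 8)/7 = -(8 + 2*R)/7 = -8/7 - 2*R/7)
(21310 + 17153)/(C(X(U)) - 47645) = (21310 + 17153)/((-8/7 - 4*4*(-10 + 4/7)/(7*7)) - 47645) = 38463/((-8/7 - 4*4*(-66)/(7*7*7)) - 47645) = 38463/((-8/7 - 2/7*(-528/49)) - 47645) = 38463/((-8/7 + 1056/343) - 47645) = 38463/(664/343 - 47645) = 38463/(-16341571/343) = 38463*(-343/16341571) = -13192809/16341571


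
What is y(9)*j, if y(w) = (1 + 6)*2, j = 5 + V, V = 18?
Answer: 322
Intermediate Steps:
j = 23 (j = 5 + 18 = 23)
y(w) = 14 (y(w) = 7*2 = 14)
y(9)*j = 14*23 = 322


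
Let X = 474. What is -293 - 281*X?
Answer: -133487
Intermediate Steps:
-293 - 281*X = -293 - 281*474 = -293 - 133194 = -133487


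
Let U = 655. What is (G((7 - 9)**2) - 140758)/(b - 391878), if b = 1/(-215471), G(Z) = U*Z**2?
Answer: 28071130938/84438344539 ≈ 0.33245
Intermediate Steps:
G(Z) = 655*Z**2
b = -1/215471 ≈ -4.6410e-6
(G((7 - 9)**2) - 140758)/(b - 391878) = (655*((7 - 9)**2)**2 - 140758)/(-1/215471 - 391878) = (655*((-2)**2)**2 - 140758)/(-84438344539/215471) = (655*4**2 - 140758)*(-215471/84438344539) = (655*16 - 140758)*(-215471/84438344539) = (10480 - 140758)*(-215471/84438344539) = -130278*(-215471/84438344539) = 28071130938/84438344539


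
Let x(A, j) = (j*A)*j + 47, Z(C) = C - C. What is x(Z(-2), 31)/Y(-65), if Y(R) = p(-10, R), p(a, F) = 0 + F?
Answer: -47/65 ≈ -0.72308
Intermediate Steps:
Z(C) = 0
p(a, F) = F
Y(R) = R
x(A, j) = 47 + A*j**2 (x(A, j) = (A*j)*j + 47 = A*j**2 + 47 = 47 + A*j**2)
x(Z(-2), 31)/Y(-65) = (47 + 0*31**2)/(-65) = (47 + 0*961)*(-1/65) = (47 + 0)*(-1/65) = 47*(-1/65) = -47/65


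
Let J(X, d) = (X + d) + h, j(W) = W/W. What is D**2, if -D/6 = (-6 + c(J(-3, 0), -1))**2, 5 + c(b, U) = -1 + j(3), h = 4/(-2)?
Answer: 527076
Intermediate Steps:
h = -2 (h = 4*(-1/2) = -2)
j(W) = 1
J(X, d) = -2 + X + d (J(X, d) = (X + d) - 2 = -2 + X + d)
c(b, U) = -5 (c(b, U) = -5 + (-1 + 1) = -5 + 0 = -5)
D = -726 (D = -6*(-6 - 5)**2 = -6*(-11)**2 = -6*121 = -726)
D**2 = (-726)**2 = 527076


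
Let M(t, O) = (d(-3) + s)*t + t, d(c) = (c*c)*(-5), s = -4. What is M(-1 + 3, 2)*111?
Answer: -10656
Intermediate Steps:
d(c) = -5*c**2 (d(c) = c**2*(-5) = -5*c**2)
M(t, O) = -48*t (M(t, O) = (-5*(-3)**2 - 4)*t + t = (-5*9 - 4)*t + t = (-45 - 4)*t + t = -49*t + t = -48*t)
M(-1 + 3, 2)*111 = -48*(-1 + 3)*111 = -48*2*111 = -96*111 = -10656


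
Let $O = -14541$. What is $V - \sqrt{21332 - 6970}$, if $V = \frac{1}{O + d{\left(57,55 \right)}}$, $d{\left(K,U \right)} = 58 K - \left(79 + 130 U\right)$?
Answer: $- \frac{1}{18464} - \sqrt{14362} \approx -119.84$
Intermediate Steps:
$d{\left(K,U \right)} = -79 - 130 U + 58 K$ ($d{\left(K,U \right)} = 58 K - \left(79 + 130 U\right) = -79 - 130 U + 58 K$)
$V = - \frac{1}{18464}$ ($V = \frac{1}{-14541 - 3923} = \frac{1}{-18464} = - \frac{1}{18464} \approx -5.4159 \cdot 10^{-5}$)
$V - \sqrt{21332 - 6970} = - \frac{1}{18464} - \sqrt{21332 - 6970} = - \frac{1}{18464} - \sqrt{14362}$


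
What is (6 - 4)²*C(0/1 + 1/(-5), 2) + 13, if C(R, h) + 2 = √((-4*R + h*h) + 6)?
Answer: 5 + 12*√30/5 ≈ 18.145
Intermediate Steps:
C(R, h) = -2 + √(6 + h² - 4*R) (C(R, h) = -2 + √((-4*R + h*h) + 6) = -2 + √((-4*R + h²) + 6) = -2 + √((h² - 4*R) + 6) = -2 + √(6 + h² - 4*R))
(6 - 4)²*C(0/1 + 1/(-5), 2) + 13 = (6 - 4)²*(-2 + √(6 + 2² - 4*(0/1 + 1/(-5)))) + 13 = 2²*(-2 + √(6 + 4 - 4*(0*1 + 1*(-⅕)))) + 13 = 4*(-2 + √(6 + 4 - 4*(0 - ⅕))) + 13 = 4*(-2 + √(6 + 4 - 4*(-⅕))) + 13 = 4*(-2 + √(6 + 4 + ⅘)) + 13 = 4*(-2 + √(54/5)) + 13 = 4*(-2 + 3*√30/5) + 13 = (-8 + 12*√30/5) + 13 = 5 + 12*√30/5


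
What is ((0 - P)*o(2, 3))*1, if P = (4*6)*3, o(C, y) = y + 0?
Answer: -216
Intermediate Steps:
o(C, y) = y
P = 72 (P = 24*3 = 72)
((0 - P)*o(2, 3))*1 = ((0 - 1*72)*3)*1 = ((0 - 72)*3)*1 = -72*3*1 = -216*1 = -216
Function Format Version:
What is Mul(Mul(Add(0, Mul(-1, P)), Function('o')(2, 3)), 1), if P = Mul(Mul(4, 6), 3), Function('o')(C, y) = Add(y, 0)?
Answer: -216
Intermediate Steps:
Function('o')(C, y) = y
P = 72 (P = Mul(24, 3) = 72)
Mul(Mul(Add(0, Mul(-1, P)), Function('o')(2, 3)), 1) = Mul(Mul(Add(0, Mul(-1, 72)), 3), 1) = Mul(Mul(Add(0, -72), 3), 1) = Mul(Mul(-72, 3), 1) = Mul(-216, 1) = -216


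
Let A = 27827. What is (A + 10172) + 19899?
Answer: 57898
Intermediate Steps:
(A + 10172) + 19899 = (27827 + 10172) + 19899 = 37999 + 19899 = 57898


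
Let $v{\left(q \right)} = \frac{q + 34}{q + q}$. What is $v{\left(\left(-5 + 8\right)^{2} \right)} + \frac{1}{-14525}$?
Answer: $\frac{624557}{261450} \approx 2.3888$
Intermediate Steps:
$v{\left(q \right)} = \frac{34 + q}{2 q}$
$v{\left(\left(-5 + 8\right)^{2} \right)} + \frac{1}{-14525} = \frac{34 + \left(-5 + 8\right)^{2}}{2 \left(-5 + 8\right)^{2}} + \frac{1}{-14525} = \frac{34 + 3^{2}}{2 \cdot 3^{2}} - \frac{1}{14525} = \frac{34 + 9}{2 \cdot 9} - \frac{1}{14525} = \frac{1}{2} \cdot \frac{1}{9} \cdot 43 - \frac{1}{14525} = \frac{43}{18} - \frac{1}{14525} = \frac{624557}{261450}$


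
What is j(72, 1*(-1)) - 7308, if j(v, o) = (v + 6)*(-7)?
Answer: -7854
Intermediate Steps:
j(v, o) = -42 - 7*v (j(v, o) = (6 + v)*(-7) = -42 - 7*v)
j(72, 1*(-1)) - 7308 = (-42 - 7*72) - 7308 = (-42 - 504) - 7308 = -546 - 7308 = -7854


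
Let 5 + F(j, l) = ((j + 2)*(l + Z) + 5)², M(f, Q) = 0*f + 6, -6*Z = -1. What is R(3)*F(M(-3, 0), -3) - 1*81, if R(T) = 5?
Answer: 13091/9 ≈ 1454.6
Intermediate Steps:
Z = ⅙ (Z = -⅙*(-1) = ⅙ ≈ 0.16667)
M(f, Q) = 6 (M(f, Q) = 0 + 6 = 6)
F(j, l) = -5 + (5 + (2 + j)*(⅙ + l))² (F(j, l) = -5 + ((j + 2)*(l + ⅙) + 5)² = -5 + ((2 + j)*(⅙ + l) + 5)² = -5 + (5 + (2 + j)*(⅙ + l))²)
R(3)*F(M(-3, 0), -3) - 1*81 = 5*(-5 + (32 + 6 + 12*(-3) + 6*6*(-3))²/36) - 1*81 = 5*(-5 + (32 + 6 - 36 - 108)²/36) - 81 = 5*(-5 + (1/36)*(-106)²) - 81 = 5*(-5 + (1/36)*11236) - 81 = 5*(-5 + 2809/9) - 81 = 5*(2764/9) - 81 = 13820/9 - 81 = 13091/9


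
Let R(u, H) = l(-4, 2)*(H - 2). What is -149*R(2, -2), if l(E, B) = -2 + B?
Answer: 0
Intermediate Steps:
R(u, H) = 0 (R(u, H) = (-2 + 2)*(H - 2) = 0*(-2 + H) = 0)
-149*R(2, -2) = -149*0 = 0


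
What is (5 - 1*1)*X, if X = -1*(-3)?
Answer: 12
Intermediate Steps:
X = 3
(5 - 1*1)*X = (5 - 1*1)*3 = (5 - 1)*3 = 4*3 = 12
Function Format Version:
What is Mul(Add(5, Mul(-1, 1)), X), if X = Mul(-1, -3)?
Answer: 12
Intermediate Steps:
X = 3
Mul(Add(5, Mul(-1, 1)), X) = Mul(Add(5, Mul(-1, 1)), 3) = Mul(Add(5, -1), 3) = Mul(4, 3) = 12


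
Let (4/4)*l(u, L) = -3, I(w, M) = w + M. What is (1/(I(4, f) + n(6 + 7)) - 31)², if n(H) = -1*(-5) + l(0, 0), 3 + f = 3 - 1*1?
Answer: 23716/25 ≈ 948.64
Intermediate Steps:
f = -1 (f = -3 + (3 - 1*1) = -3 + (3 - 1) = -3 + 2 = -1)
I(w, M) = M + w
l(u, L) = -3
n(H) = 2 (n(H) = -1*(-5) - 3 = 5 - 3 = 2)
(1/(I(4, f) + n(6 + 7)) - 31)² = (1/((-1 + 4) + 2) - 31)² = (1/(3 + 2) - 31)² = (1/5 - 31)² = (⅕ - 31)² = (-154/5)² = 23716/25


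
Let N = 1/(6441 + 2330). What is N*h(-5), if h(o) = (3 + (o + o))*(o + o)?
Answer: 10/1253 ≈ 0.0079809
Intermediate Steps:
h(o) = 2*o*(3 + 2*o) (h(o) = (3 + 2*o)*(2*o) = 2*o*(3 + 2*o))
N = 1/8771 ≈ 0.00011401
N*h(-5) = (2*(-5)*(3 + 2*(-5)))/8771 = (2*(-5)*(3 - 10))/8771 = (2*(-5)*(-7))/8771 = (1/8771)*70 = 10/1253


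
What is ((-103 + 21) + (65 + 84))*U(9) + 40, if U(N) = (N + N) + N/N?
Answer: 1313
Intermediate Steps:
U(N) = 1 + 2*N (U(N) = 2*N + 1 = 1 + 2*N)
((-103 + 21) + (65 + 84))*U(9) + 40 = ((-103 + 21) + (65 + 84))*(1 + 2*9) + 40 = (-82 + 149)*(1 + 18) + 40 = 67*19 + 40 = 1273 + 40 = 1313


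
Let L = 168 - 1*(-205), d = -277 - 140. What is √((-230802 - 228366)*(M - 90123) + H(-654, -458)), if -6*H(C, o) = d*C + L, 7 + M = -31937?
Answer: √2017771730670/6 ≈ 2.3675e+5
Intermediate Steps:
M = -31944 (M = -7 - 31937 = -31944)
d = -417
L = 373 (L = 168 + 205 = 373)
H(C, o) = -373/6 + 139*C/2 (H(C, o) = -(-417*C + 373)/6 = -(373 - 417*C)/6 = -373/6 + 139*C/2)
√((-230802 - 228366)*(M - 90123) + H(-654, -458)) = √((-230802 - 228366)*(-31944 - 90123) + (-373/6 + (139/2)*(-654))) = √(-459168*(-122067) + (-373/6 - 45453)) = √(56049260256 - 273091/6) = √(336295288445/6) = √2017771730670/6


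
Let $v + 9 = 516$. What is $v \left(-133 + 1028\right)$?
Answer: $453765$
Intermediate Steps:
$v = 507$ ($v = -9 + 516 = 507$)
$v \left(-133 + 1028\right) = 507 \left(-133 + 1028\right) = 507 \cdot 895 = 453765$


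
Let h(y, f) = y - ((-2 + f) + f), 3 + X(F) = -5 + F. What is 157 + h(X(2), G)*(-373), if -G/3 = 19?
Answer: -40873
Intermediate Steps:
X(F) = -8 + F (X(F) = -3 + (-5 + F) = -8 + F)
G = -57 (G = -3*19 = -57)
h(y, f) = 2 + y - 2*f (h(y, f) = y - (-2 + 2*f) = y + (2 - 2*f) = 2 + y - 2*f)
157 + h(X(2), G)*(-373) = 157 + (2 + (-8 + 2) - 2*(-57))*(-373) = 157 + (2 - 6 + 114)*(-373) = 157 + 110*(-373) = 157 - 41030 = -40873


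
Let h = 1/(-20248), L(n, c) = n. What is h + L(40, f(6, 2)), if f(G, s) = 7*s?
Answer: 809919/20248 ≈ 40.000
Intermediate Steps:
h = -1/20248 ≈ -4.9388e-5
h + L(40, f(6, 2)) = -1/20248 + 40 = 809919/20248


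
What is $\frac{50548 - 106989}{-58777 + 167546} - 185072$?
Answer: $- \frac{20130152809}{108769} \approx -1.8507 \cdot 10^{5}$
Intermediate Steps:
$\frac{50548 - 106989}{-58777 + 167546} - 185072 = - \frac{56441}{108769} - 185072 = - \frac{20130152809}{108769}$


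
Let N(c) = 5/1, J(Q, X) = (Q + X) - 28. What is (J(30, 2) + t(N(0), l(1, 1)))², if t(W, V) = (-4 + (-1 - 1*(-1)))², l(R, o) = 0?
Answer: 400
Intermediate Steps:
J(Q, X) = -28 + Q + X
N(c) = 5 (N(c) = 5*1 = 5)
t(W, V) = 16 (t(W, V) = (-4 + (-1 + 1))² = (-4 + 0)² = (-4)² = 16)
(J(30, 2) + t(N(0), l(1, 1)))² = ((-28 + 30 + 2) + 16)² = (4 + 16)² = 20² = 400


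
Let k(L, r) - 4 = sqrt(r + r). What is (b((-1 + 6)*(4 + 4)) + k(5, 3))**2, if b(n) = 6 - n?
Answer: (-30 + sqrt(6))**2 ≈ 759.03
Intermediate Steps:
k(L, r) = 4 + sqrt(2)*sqrt(r) (k(L, r) = 4 + sqrt(r + r) = 4 + sqrt(2*r) = 4 + sqrt(2)*sqrt(r))
(b((-1 + 6)*(4 + 4)) + k(5, 3))**2 = ((6 - (-1 + 6)*(4 + 4)) + (4 + sqrt(2)*sqrt(3)))**2 = ((6 - 5*8) + (4 + sqrt(6)))**2 = ((6 - 1*40) + (4 + sqrt(6)))**2 = ((6 - 40) + (4 + sqrt(6)))**2 = (-34 + (4 + sqrt(6)))**2 = (-30 + sqrt(6))**2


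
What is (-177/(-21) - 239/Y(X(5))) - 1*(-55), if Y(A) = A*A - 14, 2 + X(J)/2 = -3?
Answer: 36511/602 ≈ 60.649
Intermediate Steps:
X(J) = -10 (X(J) = -4 + 2*(-3) = -4 - 6 = -10)
Y(A) = -14 + A**2 (Y(A) = A**2 - 14 = -14 + A**2)
(-177/(-21) - 239/Y(X(5))) - 1*(-55) = (-177/(-21) - 239/(-14 + (-10)**2)) - 1*(-55) = (-177*(-1/21) - 239/(-14 + 100)) + 55 = (59/7 - 239/86) + 55 = 3401/602 + 55 = 36511/602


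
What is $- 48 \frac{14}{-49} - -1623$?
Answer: $\frac{11457}{7} \approx 1636.7$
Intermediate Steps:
$- 48 \frac{14}{-49} - -1623 = - 48 \cdot 14 \left(- \frac{1}{49}\right) + 1623 = \left(-48\right) \left(- \frac{2}{7}\right) + 1623 = \frac{96}{7} + 1623 = \frac{11457}{7}$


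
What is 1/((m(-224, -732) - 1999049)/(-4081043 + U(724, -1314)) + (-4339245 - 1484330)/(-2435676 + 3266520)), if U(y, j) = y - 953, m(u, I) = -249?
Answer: -70643757366/460551850831 ≈ -0.15339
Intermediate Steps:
U(y, j) = -953 + y
1/((m(-224, -732) - 1999049)/(-4081043 + U(724, -1314)) + (-4339245 - 1484330)/(-2435676 + 3266520)) = 1/((-249 - 1999049)/(-4081043 + (-953 + 724)) + (-4339245 - 1484330)/(-2435676 + 3266520)) = 1/(-1999298/(-4081043 - 229) - 5823575/830844) = 1/(-1999298/(-4081272) - 5823575*1/830844) = 1/(-1999298*(-1/4081272) - 5823575/830844) = 1/(999649/2040636 - 5823575/830844) = 1/(-460551850831/70643757366) = -70643757366/460551850831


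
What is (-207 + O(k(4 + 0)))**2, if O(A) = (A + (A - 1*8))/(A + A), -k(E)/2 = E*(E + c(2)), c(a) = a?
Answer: 6105841/144 ≈ 42402.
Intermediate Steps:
k(E) = -2*E*(2 + E) (k(E) = -2*E*(E + 2) = -2*E*(2 + E))
O(A) = (-8 + 2*A)/(2*A) (O(A) = (A + (A - 8))/((2*A)) = (A + (-8 + A))*(1/(2*A)) = (-8 + 2*A)*(1/(2*A)) = (-8 + 2*A)/(2*A))
(-207 + O(k(4 + 0)))**2 = (-207 + (-4 - 2*(4 + 0)*(2 + (4 + 0)))/((-2*(4 + 0)*(2 + (4 + 0)))))**2 = (-207 + (-4 - 2*4*(2 + 4))/((-2*4*(2 + 4))))**2 = (-207 + (-4 - 2*4*6)/((-2*4*6)))**2 = (-207 + (-4 - 48)/(-48))**2 = (-207 - 1/48*(-52))**2 = (-207 + 13/12)**2 = (-2471/12)**2 = 6105841/144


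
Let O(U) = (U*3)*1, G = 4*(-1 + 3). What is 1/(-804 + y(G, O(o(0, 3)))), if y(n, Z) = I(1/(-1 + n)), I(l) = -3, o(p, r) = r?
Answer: -1/807 ≈ -0.0012392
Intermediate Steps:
G = 8 (G = 4*2 = 8)
O(U) = 3*U (O(U) = (3*U)*1 = 3*U)
y(n, Z) = -3
1/(-804 + y(G, O(o(0, 3)))) = 1/(-804 - 3) = 1/(-807) = -1/807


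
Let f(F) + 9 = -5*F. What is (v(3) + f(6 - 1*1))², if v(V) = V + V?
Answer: 784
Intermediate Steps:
v(V) = 2*V
f(F) = -9 - 5*F
(v(3) + f(6 - 1*1))² = (2*3 + (-9 - 5*(6 - 1*1)))² = (6 + (-9 - 5*(6 - 1)))² = (6 + (-9 - 5*5))² = (6 + (-9 - 25))² = (6 - 34)² = (-28)² = 784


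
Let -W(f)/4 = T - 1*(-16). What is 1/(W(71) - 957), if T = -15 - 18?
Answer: -1/889 ≈ -0.0011249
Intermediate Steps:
T = -33
W(f) = 68 (W(f) = -4*(-33 - 1*(-16)) = -4*(-33 + 16) = -4*(-17) = 68)
1/(W(71) - 957) = 1/(68 - 957) = 1/(-889) = -1/889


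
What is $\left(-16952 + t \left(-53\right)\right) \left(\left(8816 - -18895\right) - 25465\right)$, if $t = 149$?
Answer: $-55810854$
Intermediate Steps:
$\left(-16952 + t \left(-53\right)\right) \left(\left(8816 - -18895\right) - 25465\right) = \left(-16952 + 149 \left(-53\right)\right) \left(\left(8816 - -18895\right) - 25465\right) = \left(-16952 - 7897\right) \left(\left(8816 + 18895\right) - 25465\right) = - 24849 \left(27711 - 25465\right) = \left(-24849\right) 2246 = -55810854$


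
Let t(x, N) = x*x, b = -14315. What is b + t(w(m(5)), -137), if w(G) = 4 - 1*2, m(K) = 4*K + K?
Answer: -14311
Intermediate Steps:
m(K) = 5*K
w(G) = 2 (w(G) = 4 - 2 = 2)
t(x, N) = x**2
b + t(w(m(5)), -137) = -14315 + 2**2 = -14315 + 4 = -14311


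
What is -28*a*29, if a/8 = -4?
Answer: 25984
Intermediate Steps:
a = -32 (a = 8*(-4) = -32)
-28*a*29 = -28*(-32)*29 = 896*29 = 25984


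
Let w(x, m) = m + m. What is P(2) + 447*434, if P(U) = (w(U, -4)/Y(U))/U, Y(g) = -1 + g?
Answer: 193994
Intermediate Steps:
w(x, m) = 2*m
P(U) = -8/(U*(-1 + U)) (P(U) = ((2*(-4))/(-1 + U))/U = (-8/(-1 + U))/U = -8/(U*(-1 + U)))
P(2) + 447*434 = -8/(2*(-1 + 2)) + 447*434 = -8*½/1 + 193998 = -8*½*1 + 193998 = -4 + 193998 = 193994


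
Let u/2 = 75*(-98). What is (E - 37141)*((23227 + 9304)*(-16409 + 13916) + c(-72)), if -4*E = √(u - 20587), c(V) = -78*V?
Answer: 3011918456547 + 5757685857*I*√7/4 ≈ 3.0119e+12 + 3.8084e+9*I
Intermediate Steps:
u = -14700 (u = 2*(75*(-98)) = 2*(-7350) = -14700)
E = -71*I*√7/4 (E = -√(-14700 - 20587)/4 = -71*I*√7/4 ≈ -46.962*I)
(E - 37141)*((23227 + 9304)*(-16409 + 13916) + c(-72)) = (-71*I*√7/4 - 37141)*((23227 + 9304)*(-16409 + 13916) - 78*(-72)) = (-37141 - 71*I*√7/4)*(32531*(-2493) + 5616) = (-37141 - 71*I*√7/4)*(-81099783 + 5616) = (-37141 - 71*I*√7/4)*(-81094167) = 3011918456547 + 5757685857*I*√7/4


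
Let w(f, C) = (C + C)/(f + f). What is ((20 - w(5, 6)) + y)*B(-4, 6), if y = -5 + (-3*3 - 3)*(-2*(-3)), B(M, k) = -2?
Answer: 582/5 ≈ 116.40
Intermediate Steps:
w(f, C) = C/f (w(f, C) = (2*C)/((2*f)) = (2*C)*(1/(2*f)) = C/f)
y = -77 (y = -5 + (-9 - 3)*6 = -5 - 12*6 = -5 - 72 = -77)
((20 - w(5, 6)) + y)*B(-4, 6) = ((20 - 6/5) - 77)*(-2) = (94/5 - 77)*(-2) = -291/5*(-2) = 582/5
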